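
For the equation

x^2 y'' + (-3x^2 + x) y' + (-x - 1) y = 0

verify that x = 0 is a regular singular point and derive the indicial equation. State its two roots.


Divide by x^2 to reach normal form y'' + P_1(x) y' + P_2(x) y = 0 with P_1(x) = -3 + 1/x and P_2(x) = -1/x - 1/x^2.
x = 0 is a singular point because the y'-coefficient -3 + 1/x has a pole at x = 0 and the y-coefficient -1/x - 1/x^2 has a pole at x = 0.
It is a regular singular point because x P_1(x) = p(x) = 1 - 3x and x^2 P_2(x) = q(x) = -x - 1 are polynomials, hence analytic at x = 0.
p(0) = 1,  q(0) = -1.
Indicial equation: r(r-1) + p(0) r + q(0) = 0, i.e. r^2 + (p(0) - 1) r + q(0) = 0, i.e. r^2 - 1 = 0.
Discriminant: (0)^2 - 4(-1) = 4, so r = (0 ± 2)/2.
Solving: r_1 = 1, r_2 = -1.

indicial: r^2 - 1 = 0; roots r_1 = 1, r_2 = -1


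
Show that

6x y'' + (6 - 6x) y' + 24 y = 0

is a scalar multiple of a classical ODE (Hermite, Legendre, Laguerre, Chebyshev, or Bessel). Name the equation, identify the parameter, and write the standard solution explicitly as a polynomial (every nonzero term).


All three coefficients share the factor 6; dividing through by 6 gives  x y'' + (1 - x) y' + 4 y = 0.
This matches the Laguerre equation x y'' + (1 - x) y' + n y = 0 with n = 4; the polynomial solution is L_4(x).
With y = sum_k a_k x^k, matching x^k gives (k+1)k a_{k+1} + (k+1) a_{k+1} - k a_k + n a_k = 0, i.e. (k+1)^2 a_{k+1} = (k - n) a_k = (k - 4) a_k. The right side vanishes at k = 4, so the series terminates at degree 4.
Standard normalization L_n(0) = 1 gives a_0 = 1. Work upward with a_{k+1} = (k - 4) a_k / (k+1)^2:
  a_1 = (0 - 4)(1) / 1^2 = -4/1 = -4
  a_2 = (1 - 4)(-4) / 2^2 = 12/4 = 3
  a_3 = (2 - 4)(3) / 3^2 = -6/9 = -2/3
  a_4 = (3 - 4)(-2/3) / 4^2 = (2/3)/16 = 1/24
Hence L_4(x) = x^4/24 - 2 x^3/3 + 3 x^2 - 4 x + 1.

L_4(x); series = x^4/24 - 2 x^3/3 + 3 x^2 - 4 x + 1


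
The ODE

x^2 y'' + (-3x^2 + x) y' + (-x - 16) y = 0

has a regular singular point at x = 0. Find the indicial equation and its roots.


Divide by x^2 to reach normal form y'' + P_1(x) y' + P_2(x) y = 0 with P_1(x) = -3 + 1/x and P_2(x) = -1/x - 16/x^2.
x = 0 is a singular point because the y'-coefficient -3 + 1/x has a pole at x = 0 and the y-coefficient -1/x - 16/x^2 has a pole at x = 0.
It is a regular singular point because x P_1(x) = p(x) = 1 - 3x and x^2 P_2(x) = q(x) = -x - 16 are polynomials, hence analytic at x = 0.
p(0) = 1,  q(0) = -16.
Indicial equation: r(r-1) + p(0) r + q(0) = 0, i.e. r^2 + (p(0) - 1) r + q(0) = 0, i.e. r^2 - 16 = 0.
Discriminant: (0)^2 - 4(-16) = 64, so r = (0 ± 8)/2.
Solving: r_1 = 4, r_2 = -4.

indicial: r^2 - 16 = 0; roots r_1 = 4, r_2 = -4


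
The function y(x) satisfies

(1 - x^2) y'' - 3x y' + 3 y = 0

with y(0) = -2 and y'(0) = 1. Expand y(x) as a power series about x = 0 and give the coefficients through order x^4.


Ansatz: y(x) = sum_{n>=0} a_n x^n, so y'(x) = sum_{n>=1} n a_n x^(n-1) and y''(x) = sum_{n>=2} n(n-1) a_n x^(n-2).
Substitute into P(x) y'' + Q(x) y' + R(x) y = 0 with P(x) = 1 - x^2, Q(x) = -3x, R(x) = 3, and match powers of x.
Initial conditions: a_0 = -2, a_1 = 1.
Setting the coefficient of each power of x to zero and solving order by order (substituting the coefficients already found):
  x^0: 2 a_2 + 3 a_0 = 0  ->  2 a_2 = -3 a_0 = 6  ->  a_2 = 3
  x^1: 6 a_3 = 0  ->  a_3 = 0
  x^2: 12 a_4 - 5 a_2 = 0  ->  12 a_4 = 5 a_2 = 15  ->  a_4 = 5/4
Truncated series: y(x) = -2 + x + 3 x^2 + (5/4) x^4 + O(x^5).

a_0 = -2; a_1 = 1; a_2 = 3; a_3 = 0; a_4 = 5/4


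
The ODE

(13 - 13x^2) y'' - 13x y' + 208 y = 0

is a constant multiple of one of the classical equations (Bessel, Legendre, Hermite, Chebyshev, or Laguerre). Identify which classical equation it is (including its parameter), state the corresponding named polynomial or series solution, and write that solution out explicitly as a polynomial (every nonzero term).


All three coefficients share the factor 13; dividing through by 13 gives  (1 - x^2) y'' - x y' + 16 y = 0.
This matches the Chebyshev equation (1 - x^2) y'' - x y' + n^2 y = 0 (note the -x y' term, not -2x y') with n^2 = 16, so n = 4; the polynomial solution is T_4(x).
With y = sum_k a_k x^k, matching x^k gives (k+2)(k+1) a_{k+2} = (k^2 - n^2) a_k = (k - 4)(k + 4) a_k. The right side vanishes at k = 4, so the series with the parity of 4 terminates at degree 4.
Standard normalization: leading coefficient of T_n is 2^(n-1), so a_4 = 2^3 = 8. Work downward with a_k = (k+1)(k+2) a_{k+2} / ((k - 4)(k + 4)):
  a_2 = (3)(4)(8) / ((2 - 4)(2 + 4)) = 96/(-12) = -8
  a_0 = (1)(2)(-8) / ((0 - 4)(0 + 4)) = -16/(-16) = 1
Hence T_4(x) = 8 x^4 - 8 x^2 + 1.

T_4(x); series = 8 x^4 - 8 x^2 + 1


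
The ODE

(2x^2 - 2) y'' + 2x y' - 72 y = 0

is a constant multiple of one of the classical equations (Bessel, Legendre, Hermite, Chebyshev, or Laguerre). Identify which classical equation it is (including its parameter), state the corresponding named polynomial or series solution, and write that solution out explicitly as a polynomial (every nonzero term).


All three coefficients share the factor -2; dividing through by -2 gives  (1 - x^2) y'' - x y' + 36 y = 0.
This matches the Chebyshev equation (1 - x^2) y'' - x y' + n^2 y = 0 (note the -x y' term, not -2x y') with n^2 = 36, so n = 6; the polynomial solution is T_6(x).
With y = sum_k a_k x^k, matching x^k gives (k+2)(k+1) a_{k+2} = (k^2 - n^2) a_k = (k - 6)(k + 6) a_k. The right side vanishes at k = 6, so the series with the parity of 6 terminates at degree 6.
Standard normalization: leading coefficient of T_n is 2^(n-1), so a_6 = 2^5 = 32. Work downward with a_k = (k+1)(k+2) a_{k+2} / ((k - 6)(k + 6)):
  a_4 = (5)(6)(32) / ((4 - 6)(4 + 6)) = 960/(-20) = -48
  a_2 = (3)(4)(-48) / ((2 - 6)(2 + 6)) = -576/(-32) = 18
  a_0 = (1)(2)(18) / ((0 - 6)(0 + 6)) = 36/(-36) = -1
Hence T_6(x) = 32 x^6 - 48 x^4 + 18 x^2 - 1.

T_6(x); series = 32 x^6 - 48 x^4 + 18 x^2 - 1


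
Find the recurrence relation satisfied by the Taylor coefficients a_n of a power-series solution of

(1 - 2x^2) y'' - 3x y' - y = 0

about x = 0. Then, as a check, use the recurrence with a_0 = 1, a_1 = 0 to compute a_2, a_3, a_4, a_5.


Substitute y = sum_n a_n x^n.
(1 - 2 x^2) y'' contributes (n+2)(n+1) a_{n+2} - 2 n(n-1) a_n at x^n.
-3 x y'(x) contributes -3 n a_n at x^n.
-y(x) contributes -1 a_n at x^n.
Matching x^n: (n+2)(n+1) a_{n+2} + (-2 n(n-1) - 3 n - 1) a_n = 0.
Thus a_{n+2} = (2 n(n-1) + 3 n + 1) / ((n+1)(n+2)) * a_n.

Check with a_0 = 1, a_1 = 0 (apply the recurrence for n = 0, 1, 2, 3): a_0 = 1, a_1 = 0, a_2 = 1/2, a_3 = 0, a_4 = 11/24, a_5 = 0.

a_(n+2) = (2 n(n-1) + 3 n + 1) / ((n+1)(n+2)) * a_n; check: a_0 = 1, a_1 = 0, a_2 = 1/2, a_3 = 0, a_4 = 11/24, a_5 = 0


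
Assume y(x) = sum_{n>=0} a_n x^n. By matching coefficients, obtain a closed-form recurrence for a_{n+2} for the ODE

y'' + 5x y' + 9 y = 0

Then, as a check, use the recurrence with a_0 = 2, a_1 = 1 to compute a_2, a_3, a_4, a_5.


Substitute y = sum_n a_n x^n.
y''(x) has coefficient (n+2)(n+1) a_{n+2} at x^n;
5 x y'(x) has coefficient 5 n a_n at x^n (shift);
9 y(x) has coefficient 9 a_n at x^n.
Matching x^n: (n+2)(n+1) a_{n+2} + (5n + 9) a_n = 0.
Thus a_{n+2} = (-5n - 9) / ((n+1)(n+2)) * a_n.

Check with a_0 = 2, a_1 = 1 (apply the recurrence for n = 0, 1, 2, 3): a_0 = 2, a_1 = 1, a_2 = -9, a_3 = -7/3, a_4 = 57/4, a_5 = 14/5.

a_(n+2) = (-5n - 9) / ((n+1)(n+2)) * a_n; check: a_0 = 2, a_1 = 1, a_2 = -9, a_3 = -7/3, a_4 = 57/4, a_5 = 14/5


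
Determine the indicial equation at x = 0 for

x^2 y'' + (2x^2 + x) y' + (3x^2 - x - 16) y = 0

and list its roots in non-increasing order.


Divide by x^2 to reach normal form y'' + P_1(x) y' + P_2(x) y = 0 with P_1(x) = 2 + 1/x and P_2(x) = 3 - 1/x - 16/x^2.
x = 0 is a singular point because the y'-coefficient 2 + 1/x has a pole at x = 0 and the y-coefficient 3 - 1/x - 16/x^2 has a pole at x = 0.
It is a regular singular point because x P_1(x) = p(x) = 2x + 1 and x^2 P_2(x) = q(x) = 3x^2 - x - 16 are polynomials, hence analytic at x = 0.
p(0) = 1,  q(0) = -16.
Indicial equation: r(r-1) + p(0) r + q(0) = 0, i.e. r^2 + (p(0) - 1) r + q(0) = 0, i.e. r^2 - 16 = 0.
Discriminant: (0)^2 - 4(-16) = 64, so r = (0 ± 8)/2.
Solving: r_1 = 4, r_2 = -4.

indicial: r^2 - 16 = 0; roots r_1 = 4, r_2 = -4


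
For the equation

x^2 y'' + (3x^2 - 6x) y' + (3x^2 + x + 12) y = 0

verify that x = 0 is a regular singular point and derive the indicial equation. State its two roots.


Divide by x^2 to reach normal form y'' + P_1(x) y' + P_2(x) y = 0 with P_1(x) = 3 - 6/x and P_2(x) = 3 + 1/x + 12/x^2.
x = 0 is a singular point because the y'-coefficient 3 - 6/x has a pole at x = 0 and the y-coefficient 3 + 1/x + 12/x^2 has a pole at x = 0.
It is a regular singular point because x P_1(x) = p(x) = 3x - 6 and x^2 P_2(x) = q(x) = 3x^2 + x + 12 are polynomials, hence analytic at x = 0.
p(0) = -6,  q(0) = 12.
Indicial equation: r(r-1) + p(0) r + q(0) = 0, i.e. r^2 + (p(0) - 1) r + q(0) = 0, i.e. r^2 - 7 r + 12 = 0.
Discriminant: (-7)^2 - 4(12) = 1, so r = (7 ± 1)/2.
Solving: r_1 = 4, r_2 = 3.

indicial: r^2 - 7 r + 12 = 0; roots r_1 = 4, r_2 = 3


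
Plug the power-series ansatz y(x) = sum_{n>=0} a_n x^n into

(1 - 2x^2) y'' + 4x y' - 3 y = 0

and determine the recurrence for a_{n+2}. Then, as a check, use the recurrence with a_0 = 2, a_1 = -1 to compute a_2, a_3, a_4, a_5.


Substitute y = sum_n a_n x^n.
(1 - 2 x^2) y'' contributes (n+2)(n+1) a_{n+2} - 2 n(n-1) a_n at x^n.
4 x y'(x) contributes 4 n a_n at x^n.
-3 y(x) contributes -3 a_n at x^n.
Matching x^n: (n+2)(n+1) a_{n+2} + (-2 n(n-1) + 4 n - 3) a_n = 0.
Thus a_{n+2} = (2 n(n-1) - 4 n + 3) / ((n+1)(n+2)) * a_n.

Check with a_0 = 2, a_1 = -1 (apply the recurrence for n = 0, 1, 2, 3): a_0 = 2, a_1 = -1, a_2 = 3, a_3 = 1/6, a_4 = -1/4, a_5 = 1/40.

a_(n+2) = (2 n(n-1) - 4 n + 3) / ((n+1)(n+2)) * a_n; check: a_0 = 2, a_1 = -1, a_2 = 3, a_3 = 1/6, a_4 = -1/4, a_5 = 1/40


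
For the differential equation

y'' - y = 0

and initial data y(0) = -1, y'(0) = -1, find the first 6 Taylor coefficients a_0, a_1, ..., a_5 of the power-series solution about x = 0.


Ansatz: y(x) = sum_{n>=0} a_n x^n, so y'(x) = sum_{n>=1} n a_n x^(n-1) and y''(x) = sum_{n>=2} n(n-1) a_n x^(n-2).
Substitute into P(x) y'' + Q(x) y' + R(x) y = 0 with P(x) = 1, Q(x) = 0, R(x) = -1, and match powers of x.
Initial conditions: a_0 = -1, a_1 = -1.
Setting the coefficient of each power of x to zero and solving order by order (substituting the coefficients already found):
  x^0: 2 a_2 - a_0 = 0  ->  2 a_2 = a_0 = -1  ->  a_2 = -1/2
  x^1: 6 a_3 - a_1 = 0  ->  6 a_3 = a_1 = -1  ->  a_3 = -1/6
  x^2: 12 a_4 - a_2 = 0  ->  12 a_4 = a_2 = -1/2  ->  a_4 = -1/24
  x^3: 20 a_5 - a_3 = 0  ->  20 a_5 = a_3 = -1/6  ->  a_5 = -1/120
Truncated series: y(x) = -1 - x - (1/2) x^2 - (1/6) x^3 - (1/24) x^4 - (1/120) x^5 + O(x^6).

a_0 = -1; a_1 = -1; a_2 = -1/2; a_3 = -1/6; a_4 = -1/24; a_5 = -1/120


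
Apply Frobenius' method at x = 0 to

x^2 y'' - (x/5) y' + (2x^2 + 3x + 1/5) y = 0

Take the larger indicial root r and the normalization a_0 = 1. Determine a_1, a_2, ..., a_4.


Write in Frobenius form y'' + (p(x)/x) y' + (q(x)/x^2) y = 0:
  p(x) = -1/5,  q(x) = 2x^2 + 3x + 1/5.
Indicial equation: r(r-1) + (-1/5) r + (1/5) = 0 -> roots r_1 = 1, r_2 = 1/5.
Take r = r_1 = 1. Let y(x) = x^r sum_{n>=0} a_n x^n with a_0 = 1.
Substitute y = x^r sum a_n x^n and match x^{r+n}. The recurrence is
  D(n) a_n + 3 a_{n-1} + 2 a_{n-2} = 0,  where D(n) = (r+n)(r+n-1) + (-1/5)(r+n) + (1/5).
  a_n = [-3 a_{n-1} - 2 a_{n-2}] / D(n).
Since the indicial polynomial factors as (r - r_1)(r - r_2), D(n) = (r_1 + n - r_1)(r_1 + n - r_2) = n(n + 4/5).
Evaluating step by step (a_0 = 1):
  n = 1: D(1) = 1(1 + 4/5) = 9/5; numerator = -3(1) = -3; a_1 = (-3)/(9/5) = -5/3
  n = 2: D(2) = 2(2 + 4/5) = 28/5; numerator = -3(-5/3) - 2(1) = 3; a_2 = (3)/(28/5) = 15/28
  n = 3: D(3) = 3(3 + 4/5) = 57/5; numerator = -3(15/28) - 2(-5/3) = 145/84; a_3 = (145/84)/(57/5) = 725/4788
  n = 4: D(4) = 4(4 + 4/5) = 96/5; numerator = -3(725/4788) - 2(15/28) = -2435/1596; a_4 = (-2435/1596)/(96/5) = -12175/153216

r = 1; a_0 = 1; a_1 = -5/3; a_2 = 15/28; a_3 = 725/4788; a_4 = -12175/153216


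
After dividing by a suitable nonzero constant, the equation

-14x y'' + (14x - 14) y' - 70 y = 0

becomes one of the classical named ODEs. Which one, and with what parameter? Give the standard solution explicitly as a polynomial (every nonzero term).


All three coefficients share the factor -14; dividing through by -14 gives  x y'' + (1 - x) y' + 5 y = 0.
This matches the Laguerre equation x y'' + (1 - x) y' + n y = 0 with n = 5; the polynomial solution is L_5(x).
With y = sum_k a_k x^k, matching x^k gives (k+1)k a_{k+1} + (k+1) a_{k+1} - k a_k + n a_k = 0, i.e. (k+1)^2 a_{k+1} = (k - n) a_k = (k - 5) a_k. The right side vanishes at k = 5, so the series terminates at degree 5.
Standard normalization L_n(0) = 1 gives a_0 = 1. Work upward with a_{k+1} = (k - 5) a_k / (k+1)^2:
  a_1 = (0 - 5)(1) / 1^2 = -5/1 = -5
  a_2 = (1 - 5)(-5) / 2^2 = 20/4 = 5
  a_3 = (2 - 5)(5) / 3^2 = -15/9 = -5/3
  a_4 = (3 - 5)(-5/3) / 4^2 = (10/3)/16 = 5/24
  a_5 = (4 - 5)(5/24) / 5^2 = (-5/24)/25 = -1/120
Hence L_5(x) = -x^5/120 + 5 x^4/24 - 5 x^3/3 + 5 x^2 - 5 x + 1.

L_5(x); series = -x^5/120 + 5 x^4/24 - 5 x^3/3 + 5 x^2 - 5 x + 1


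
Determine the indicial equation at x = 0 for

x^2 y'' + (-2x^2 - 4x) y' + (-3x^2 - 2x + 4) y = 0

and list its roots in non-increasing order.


Divide by x^2 to reach normal form y'' + P_1(x) y' + P_2(x) y = 0 with P_1(x) = -2 - 4/x and P_2(x) = -3 - 2/x + 4/x^2.
x = 0 is a singular point because the y'-coefficient -2 - 4/x has a pole at x = 0 and the y-coefficient -3 - 2/x + 4/x^2 has a pole at x = 0.
It is a regular singular point because x P_1(x) = p(x) = -2x - 4 and x^2 P_2(x) = q(x) = -3x^2 - 2x + 4 are polynomials, hence analytic at x = 0.
p(0) = -4,  q(0) = 4.
Indicial equation: r(r-1) + p(0) r + q(0) = 0, i.e. r^2 + (p(0) - 1) r + q(0) = 0, i.e. r^2 - 5 r + 4 = 0.
Discriminant: (-5)^2 - 4(4) = 9, so r = (5 ± 3)/2.
Solving: r_1 = 4, r_2 = 1.

indicial: r^2 - 5 r + 4 = 0; roots r_1 = 4, r_2 = 1


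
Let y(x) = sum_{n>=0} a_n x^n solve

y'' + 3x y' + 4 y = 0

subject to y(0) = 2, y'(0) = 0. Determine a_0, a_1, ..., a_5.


Ansatz: y(x) = sum_{n>=0} a_n x^n, so y'(x) = sum_{n>=1} n a_n x^(n-1) and y''(x) = sum_{n>=2} n(n-1) a_n x^(n-2).
Substitute into P(x) y'' + Q(x) y' + R(x) y = 0 with P(x) = 1, Q(x) = 3x, R(x) = 4, and match powers of x.
Initial conditions: a_0 = 2, a_1 = 0.
Setting the coefficient of each power of x to zero and solving order by order (substituting the coefficients already found):
  x^0: 2 a_2 + 4 a_0 = 0  ->  2 a_2 = -4 a_0 = -8  ->  a_2 = -4
  x^1: 6 a_3 + 7 a_1 = 0  ->  6 a_3 = -7 a_1 = 0  ->  a_3 = 0
  x^2: 12 a_4 + 10 a_2 = 0  ->  12 a_4 = -10 a_2 = 40  ->  a_4 = 10/3
  x^3: 20 a_5 + 13 a_3 = 0  ->  20 a_5 = -13 a_3 = 0  ->  a_5 = 0
Truncated series: y(x) = 2 - 4 x^2 + (10/3) x^4 + O(x^6).

a_0 = 2; a_1 = 0; a_2 = -4; a_3 = 0; a_4 = 10/3; a_5 = 0


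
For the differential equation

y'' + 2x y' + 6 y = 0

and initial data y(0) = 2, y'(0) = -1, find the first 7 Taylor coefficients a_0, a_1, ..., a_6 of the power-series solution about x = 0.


Ansatz: y(x) = sum_{n>=0} a_n x^n, so y'(x) = sum_{n>=1} n a_n x^(n-1) and y''(x) = sum_{n>=2} n(n-1) a_n x^(n-2).
Substitute into P(x) y'' + Q(x) y' + R(x) y = 0 with P(x) = 1, Q(x) = 2x, R(x) = 6, and match powers of x.
Initial conditions: a_0 = 2, a_1 = -1.
Setting the coefficient of each power of x to zero and solving order by order (substituting the coefficients already found):
  x^0: 2 a_2 + 6 a_0 = 0  ->  2 a_2 = -6 a_0 = -12  ->  a_2 = -6
  x^1: 6 a_3 + 8 a_1 = 0  ->  6 a_3 = -8 a_1 = 8  ->  a_3 = 4/3
  x^2: 12 a_4 + 10 a_2 = 0  ->  12 a_4 = -10 a_2 = 60  ->  a_4 = 5
  x^3: 20 a_5 + 12 a_3 = 0  ->  20 a_5 = -12 a_3 = -16  ->  a_5 = -4/5
  x^4: 30 a_6 + 14 a_4 = 0  ->  30 a_6 = -14 a_4 = -70  ->  a_6 = -7/3
Truncated series: y(x) = 2 - x - 6 x^2 + (4/3) x^3 + 5 x^4 - (4/5) x^5 - (7/3) x^6 + O(x^7).

a_0 = 2; a_1 = -1; a_2 = -6; a_3 = 4/3; a_4 = 5; a_5 = -4/5; a_6 = -7/3


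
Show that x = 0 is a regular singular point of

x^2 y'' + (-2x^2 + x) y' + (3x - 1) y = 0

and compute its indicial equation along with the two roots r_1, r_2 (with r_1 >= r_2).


Divide by x^2 to reach normal form y'' + P_1(x) y' + P_2(x) y = 0 with P_1(x) = -2 + 1/x and P_2(x) = 3/x - 1/x^2.
x = 0 is a singular point because the y'-coefficient -2 + 1/x has a pole at x = 0 and the y-coefficient 3/x - 1/x^2 has a pole at x = 0.
It is a regular singular point because x P_1(x) = p(x) = 1 - 2x and x^2 P_2(x) = q(x) = 3x - 1 are polynomials, hence analytic at x = 0.
p(0) = 1,  q(0) = -1.
Indicial equation: r(r-1) + p(0) r + q(0) = 0, i.e. r^2 + (p(0) - 1) r + q(0) = 0, i.e. r^2 - 1 = 0.
Discriminant: (0)^2 - 4(-1) = 4, so r = (0 ± 2)/2.
Solving: r_1 = 1, r_2 = -1.

indicial: r^2 - 1 = 0; roots r_1 = 1, r_2 = -1


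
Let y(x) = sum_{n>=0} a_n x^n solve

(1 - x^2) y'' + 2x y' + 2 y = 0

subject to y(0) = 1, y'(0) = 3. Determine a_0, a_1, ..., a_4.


Ansatz: y(x) = sum_{n>=0} a_n x^n, so y'(x) = sum_{n>=1} n a_n x^(n-1) and y''(x) = sum_{n>=2} n(n-1) a_n x^(n-2).
Substitute into P(x) y'' + Q(x) y' + R(x) y = 0 with P(x) = 1 - x^2, Q(x) = 2x, R(x) = 2, and match powers of x.
Initial conditions: a_0 = 1, a_1 = 3.
Setting the coefficient of each power of x to zero and solving order by order (substituting the coefficients already found):
  x^0: 2 a_2 + 2 a_0 = 0  ->  2 a_2 = -2 a_0 = -2  ->  a_2 = -1
  x^1: 6 a_3 + 4 a_1 = 0  ->  6 a_3 = -4 a_1 = -12  ->  a_3 = -2
  x^2: 12 a_4 + 4 a_2 = 0  ->  12 a_4 = -4 a_2 = 4  ->  a_4 = 1/3
Truncated series: y(x) = 1 + 3 x - x^2 - 2 x^3 + (1/3) x^4 + O(x^5).

a_0 = 1; a_1 = 3; a_2 = -1; a_3 = -2; a_4 = 1/3


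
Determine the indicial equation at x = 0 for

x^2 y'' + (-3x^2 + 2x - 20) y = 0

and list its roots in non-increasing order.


Divide by x^2 to reach normal form y'' + P_1(x) y' + P_2(x) y = 0 with P_1(x) = 0 and P_2(x) = -3 + 2/x - 20/x^2.
x = 0 is a singular point because the y-coefficient -3 + 2/x - 20/x^2 has a pole at x = 0.
It is a regular singular point because x P_1(x) = p(x) = 0 and x^2 P_2(x) = q(x) = -3x^2 + 2x - 20 are polynomials, hence analytic at x = 0.
p(0) = 0,  q(0) = -20.
Indicial equation: r(r-1) + p(0) r + q(0) = 0, i.e. r^2 + (p(0) - 1) r + q(0) = 0, i.e. r^2 - 1 r - 20 = 0.
Discriminant: (-1)^2 - 4(-20) = 81, so r = (1 ± 9)/2.
Solving: r_1 = 5, r_2 = -4.

indicial: r^2 - 1 r - 20 = 0; roots r_1 = 5, r_2 = -4


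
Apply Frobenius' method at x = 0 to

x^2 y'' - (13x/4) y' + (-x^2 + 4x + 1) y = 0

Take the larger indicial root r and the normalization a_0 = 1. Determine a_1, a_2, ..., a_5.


Write in Frobenius form y'' + (p(x)/x) y' + (q(x)/x^2) y = 0:
  p(x) = -13/4,  q(x) = -x^2 + 4x + 1.
Indicial equation: r(r-1) + (-13/4) r + (1) = 0 -> roots r_1 = 4, r_2 = 1/4.
Take r = r_1 = 4. Let y(x) = x^r sum_{n>=0} a_n x^n with a_0 = 1.
Substitute y = x^r sum a_n x^n and match x^{r+n}. The recurrence is
  D(n) a_n + 4 a_{n-1} - 1 a_{n-2} = 0,  where D(n) = (r+n)(r+n-1) + (-13/4)(r+n) + (1).
  a_n = [-4 a_{n-1} + 1 a_{n-2}] / D(n).
Since the indicial polynomial factors as (r - r_1)(r - r_2), D(n) = (r_1 + n - r_1)(r_1 + n - r_2) = n(n + 15/4).
Evaluating step by step (a_0 = 1):
  n = 1: D(1) = 1(1 + 15/4) = 19/4; numerator = -4(1) = -4; a_1 = (-4)/(19/4) = -16/19
  n = 2: D(2) = 2(2 + 15/4) = 23/2; numerator = -4(-16/19) + 1(1) = 83/19; a_2 = (83/19)/(23/2) = 166/437
  n = 3: D(3) = 3(3 + 15/4) = 81/4; numerator = -4(166/437) + 1(-16/19) = -1032/437; a_3 = (-1032/437)/(81/4) = -1376/11799
  n = 4: D(4) = 4(4 + 15/4) = 31; numerator = -4(-1376/11799) + 1(166/437) = 9986/11799; a_4 = (9986/11799)/(31) = 9986/365769
  n = 5: D(5) = 5(5 + 15/4) = 175/4; numerator = -4(9986/365769) + 1(-1376/11799) = -82600/365769; a_5 = (-82600/365769)/(175/4) = -1888/365769

r = 4; a_0 = 1; a_1 = -16/19; a_2 = 166/437; a_3 = -1376/11799; a_4 = 9986/365769; a_5 = -1888/365769


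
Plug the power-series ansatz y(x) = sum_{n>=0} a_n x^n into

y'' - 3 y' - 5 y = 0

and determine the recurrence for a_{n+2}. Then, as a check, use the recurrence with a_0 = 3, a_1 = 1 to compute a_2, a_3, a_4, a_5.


Substitute y = sum_n a_n x^n.
y''(x) has coefficient (n+2)(n+1) a_{n+2} at x^n;
-3 y'(x) has coefficient -3 (n+1) a_{n+1} at x^n;
-5 y(x) has coefficient -5 a_n at x^n.
Matching x^n: (n+2)(n+1) a_{n+2} - 3 (n+1) a_{n+1} - 5 a_n = 0.
Thus a_{n+2} = [3 (n+1) a_{n+1} + 5 a_n] / ((n+1)(n+2)).

Check with a_0 = 3, a_1 = 1 (apply the recurrence for n = 0, 1, 2, 3): a_0 = 3, a_1 = 1, a_2 = 9, a_3 = 59/6, a_4 = 89/8, a_5 = 137/15.

a_(n+2) = [3 (n+1) a_(n+1) + 5 a_n] / ((n+1)(n+2)); check: a_0 = 3, a_1 = 1, a_2 = 9, a_3 = 59/6, a_4 = 89/8, a_5 = 137/15


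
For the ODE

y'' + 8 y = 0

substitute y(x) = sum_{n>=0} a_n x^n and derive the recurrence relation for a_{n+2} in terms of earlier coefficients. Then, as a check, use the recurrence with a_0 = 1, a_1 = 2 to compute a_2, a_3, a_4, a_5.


Substitute y = sum_n a_n x^n into y'' + (const) y = 0.
y''(x) = sum_{n>=0} (n+2)(n+1) a_{n+2} x^n.
The ODE becomes sum_n [(n+2)(n+1) a_{n+2} + 8 a_n] x^n = 0.
Setting each coefficient to zero gives the recurrence:
  (n+2)(n+1) a_{n+2} + 8 a_n = 0,
  a_{n+2} = -8 / ((n+1)(n+2)) a_n.

Check with a_0 = 1, a_1 = 2 (apply the recurrence for n = 0, 1, 2, 3): a_0 = 1, a_1 = 2, a_2 = -4, a_3 = -8/3, a_4 = 8/3, a_5 = 16/15.

a_{n+2} = -8/((n+1)(n+2)) * a_n; check: a_0 = 1, a_1 = 2, a_2 = -4, a_3 = -8/3, a_4 = 8/3, a_5 = 16/15


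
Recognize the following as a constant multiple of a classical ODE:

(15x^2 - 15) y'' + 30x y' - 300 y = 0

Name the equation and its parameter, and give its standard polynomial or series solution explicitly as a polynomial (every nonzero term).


All three coefficients share the factor -15; dividing through by -15 gives  (1 - x^2) y'' - 2x y' + 20 y = 0.
This matches the Legendre equation (1 - x^2) y'' - 2x y' + n(n+1) y = 0 (note the -2x y' term) with n(n+1) = 20, so n = 4; the polynomial solution is P_4(x).
With y = sum_k a_k x^k, matching x^k gives (k+2)(k+1) a_{k+2} = [k(k+1) - n(n+1)] a_k = (k - 4)(k + 5) a_k. The right side vanishes at k = 4, so the series with the parity of 4 terminates at degree 4.
Standard normalization (P_n(1) = 1): leading coefficient (2n)!/(2^n (n!)^2) = 40320/(16*576) = 35/8, so a_4 = 35/8. Work downward with a_k = (k+1)(k+2) a_{k+2} / ((k - 4)(k + 5)):
  a_2 = (3)(4)(35/8) / ((2 - 4)(2 + 5)) = (105/2)/(-14) = -15/4
  a_0 = (1)(2)(-15/4) / ((0 - 4)(0 + 5)) = (-15/2)/(-20) = 3/8
Hence P_4(x) = 35 x^4/8 - 15 x^2/4 + 3/8.

P_4(x); series = 35 x^4/8 - 15 x^2/4 + 3/8


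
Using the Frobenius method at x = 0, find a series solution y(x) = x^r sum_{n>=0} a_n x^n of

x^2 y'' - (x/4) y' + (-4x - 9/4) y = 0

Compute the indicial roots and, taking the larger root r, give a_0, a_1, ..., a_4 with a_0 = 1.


Write in Frobenius form y'' + (p(x)/x) y' + (q(x)/x^2) y = 0:
  p(x) = -1/4,  q(x) = -4x - 9/4.
Indicial equation: r(r-1) + (-1/4) r + (-9/4) = 0 -> roots r_1 = 9/4, r_2 = -1.
Take r = r_1 = 9/4. Let y(x) = x^r sum_{n>=0} a_n x^n with a_0 = 1.
Substitute y = x^r sum a_n x^n and match x^{r+n}. The recurrence is
  D(n) a_n - 4 a_{n-1} = 0,  where D(n) = (r+n)(r+n-1) + (-1/4)(r+n) + (-9/4).
  a_n = 4 / D(n) * a_{n-1}.
Since the indicial polynomial factors as (r - r_1)(r - r_2), D(n) = (r_1 + n - r_1)(r_1 + n - r_2) = n(n + 13/4).
Evaluating step by step (a_0 = 1):
  n = 1: D(1) = 1(1 + 13/4) = 17/4; numerator = 4(1) = 4; a_1 = (4)/(17/4) = 16/17
  n = 2: D(2) = 2(2 + 13/4) = 21/2; numerator = 4(16/17) = 64/17; a_2 = (64/17)/(21/2) = 128/357
  n = 3: D(3) = 3(3 + 13/4) = 75/4; numerator = 4(128/357) = 512/357; a_3 = (512/357)/(75/4) = 2048/26775
  n = 4: D(4) = 4(4 + 13/4) = 29; numerator = 4(2048/26775) = 8192/26775; a_4 = (8192/26775)/(29) = 8192/776475

r = 9/4; a_0 = 1; a_1 = 16/17; a_2 = 128/357; a_3 = 2048/26775; a_4 = 8192/776475


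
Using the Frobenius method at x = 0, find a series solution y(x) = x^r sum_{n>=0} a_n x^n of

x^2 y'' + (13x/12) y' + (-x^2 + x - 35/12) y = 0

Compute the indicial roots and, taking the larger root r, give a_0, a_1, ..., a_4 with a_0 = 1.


Write in Frobenius form y'' + (p(x)/x) y' + (q(x)/x^2) y = 0:
  p(x) = 13/12,  q(x) = -x^2 + x - 35/12.
Indicial equation: r(r-1) + (13/12) r + (-35/12) = 0 -> roots r_1 = 5/3, r_2 = -7/4.
Take r = r_1 = 5/3. Let y(x) = x^r sum_{n>=0} a_n x^n with a_0 = 1.
Substitute y = x^r sum a_n x^n and match x^{r+n}. The recurrence is
  D(n) a_n + 1 a_{n-1} - 1 a_{n-2} = 0,  where D(n) = (r+n)(r+n-1) + (13/12)(r+n) + (-35/12).
  a_n = [-1 a_{n-1} + 1 a_{n-2}] / D(n).
Since the indicial polynomial factors as (r - r_1)(r - r_2), D(n) = (r_1 + n - r_1)(r_1 + n - r_2) = n(n + 41/12).
Evaluating step by step (a_0 = 1):
  n = 1: D(1) = 1(1 + 41/12) = 53/12; numerator = -1(1) = -1; a_1 = (-1)/(53/12) = -12/53
  n = 2: D(2) = 2(2 + 41/12) = 65/6; numerator = -1(-12/53) + 1(1) = 65/53; a_2 = (65/53)/(65/6) = 6/53
  n = 3: D(3) = 3(3 + 41/12) = 77/4; numerator = -1(6/53) + 1(-12/53) = -18/53; a_3 = (-18/53)/(77/4) = -72/4081
  n = 4: D(4) = 4(4 + 41/12) = 89/3; numerator = -1(-72/4081) + 1(6/53) = 534/4081; a_4 = (534/4081)/(89/3) = 18/4081

r = 5/3; a_0 = 1; a_1 = -12/53; a_2 = 6/53; a_3 = -72/4081; a_4 = 18/4081


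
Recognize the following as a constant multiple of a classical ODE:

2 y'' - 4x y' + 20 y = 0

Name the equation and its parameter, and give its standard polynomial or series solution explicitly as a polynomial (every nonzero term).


All three coefficients share the factor 2; dividing through by 2 gives  y'' - 2x y' + 10 y = 0.
This matches the Hermite equation y'' - 2x y' + 2n y = 0 with 2n = 10, so n = 5; the polynomial solution is H_5(x).
With y = sum_k a_k x^k, matching x^k gives (k+2)(k+1) a_{k+2} = 2(k - n) a_k = 2(k - 5) a_k. The right side vanishes at k = 5, so the series with the parity of 5 terminates at degree 5.
Standard normalization: leading coefficient of H_n is 2^n, so a_5 = 2^5 = 32. Work downward with a_k = (k+1)(k+2) a_{k+2} / (2(k - n)):
  a_3 = (4)(5)(32) / (2(3 - 5)) = 640/(-4) = -160
  a_1 = (2)(3)(-160) / (2(1 - 5)) = -960/(-8) = 120
Hence H_5(x) = 32 x^5 - 160 x^3 + 120 x.

H_5(x); series = 32 x^5 - 160 x^3 + 120 x


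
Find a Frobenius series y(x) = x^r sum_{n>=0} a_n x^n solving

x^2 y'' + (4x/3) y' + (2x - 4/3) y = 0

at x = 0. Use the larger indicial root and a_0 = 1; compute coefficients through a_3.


Write in Frobenius form y'' + (p(x)/x) y' + (q(x)/x^2) y = 0:
  p(x) = 4/3,  q(x) = 2x - 4/3.
Indicial equation: r(r-1) + (4/3) r + (-4/3) = 0 -> roots r_1 = 1, r_2 = -4/3.
Take r = r_1 = 1. Let y(x) = x^r sum_{n>=0} a_n x^n with a_0 = 1.
Substitute y = x^r sum a_n x^n and match x^{r+n}. The recurrence is
  D(n) a_n + 2 a_{n-1} = 0,  where D(n) = (r+n)(r+n-1) + (4/3)(r+n) + (-4/3).
  a_n = -2 / D(n) * a_{n-1}.
Since the indicial polynomial factors as (r - r_1)(r - r_2), D(n) = (r_1 + n - r_1)(r_1 + n - r_2) = n(n + 7/3).
Evaluating step by step (a_0 = 1):
  n = 1: D(1) = 1(1 + 7/3) = 10/3; numerator = -2(1) = -2; a_1 = (-2)/(10/3) = -3/5
  n = 2: D(2) = 2(2 + 7/3) = 26/3; numerator = -2(-3/5) = 6/5; a_2 = (6/5)/(26/3) = 9/65
  n = 3: D(3) = 3(3 + 7/3) = 16; numerator = -2(9/65) = -18/65; a_3 = (-18/65)/(16) = -9/520

r = 1; a_0 = 1; a_1 = -3/5; a_2 = 9/65; a_3 = -9/520


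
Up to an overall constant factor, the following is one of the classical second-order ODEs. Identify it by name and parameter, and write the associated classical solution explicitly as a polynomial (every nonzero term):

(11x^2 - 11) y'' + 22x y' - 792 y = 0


All three coefficients share the factor -11; dividing through by -11 gives  (1 - x^2) y'' - 2x y' + 72 y = 0.
This matches the Legendre equation (1 - x^2) y'' - 2x y' + n(n+1) y = 0 (note the -2x y' term) with n(n+1) = 72, so n = 8; the polynomial solution is P_8(x).
With y = sum_k a_k x^k, matching x^k gives (k+2)(k+1) a_{k+2} = [k(k+1) - n(n+1)] a_k = (k - 8)(k + 9) a_k. The right side vanishes at k = 8, so the series with the parity of 8 terminates at degree 8.
Standard normalization (P_n(1) = 1): leading coefficient (2n)!/(2^n (n!)^2) = 20922789888000/(256*1625702400) = 6435/128, so a_8 = 6435/128. Work downward with a_k = (k+1)(k+2) a_{k+2} / ((k - 8)(k + 9)):
  a_6 = (7)(8)(6435/128) / ((6 - 8)(6 + 9)) = (45045/16)/(-30) = -3003/32
  a_4 = (5)(6)(-3003/32) / ((4 - 8)(4 + 9)) = (-45045/16)/(-52) = 3465/64
  a_2 = (3)(4)(3465/64) / ((2 - 8)(2 + 9)) = (10395/16)/(-66) = -315/32
  a_0 = (1)(2)(-315/32) / ((0 - 8)(0 + 9)) = (-315/16)/(-72) = 35/128
Hence P_8(x) = 6435 x^8/128 - 3003 x^6/32 + 3465 x^4/64 - 315 x^2/32 + 35/128.

P_8(x); series = 6435 x^8/128 - 3003 x^6/32 + 3465 x^4/64 - 315 x^2/32 + 35/128


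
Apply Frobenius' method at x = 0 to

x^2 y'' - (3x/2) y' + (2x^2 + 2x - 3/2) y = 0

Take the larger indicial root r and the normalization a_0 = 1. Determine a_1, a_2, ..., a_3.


Write in Frobenius form y'' + (p(x)/x) y' + (q(x)/x^2) y = 0:
  p(x) = -3/2,  q(x) = 2x^2 + 2x - 3/2.
Indicial equation: r(r-1) + (-3/2) r + (-3/2) = 0 -> roots r_1 = 3, r_2 = -1/2.
Take r = r_1 = 3. Let y(x) = x^r sum_{n>=0} a_n x^n with a_0 = 1.
Substitute y = x^r sum a_n x^n and match x^{r+n}. The recurrence is
  D(n) a_n + 2 a_{n-1} + 2 a_{n-2} = 0,  where D(n) = (r+n)(r+n-1) + (-3/2)(r+n) + (-3/2).
  a_n = [-2 a_{n-1} - 2 a_{n-2}] / D(n).
Since the indicial polynomial factors as (r - r_1)(r - r_2), D(n) = (r_1 + n - r_1)(r_1 + n - r_2) = n(n + 7/2).
Evaluating step by step (a_0 = 1):
  n = 1: D(1) = 1(1 + 7/2) = 9/2; numerator = -2(1) = -2; a_1 = (-2)/(9/2) = -4/9
  n = 2: D(2) = 2(2 + 7/2) = 11; numerator = -2(-4/9) - 2(1) = -10/9; a_2 = (-10/9)/(11) = -10/99
  n = 3: D(3) = 3(3 + 7/2) = 39/2; numerator = -2(-10/99) - 2(-4/9) = 12/11; a_3 = (12/11)/(39/2) = 8/143

r = 3; a_0 = 1; a_1 = -4/9; a_2 = -10/99; a_3 = 8/143


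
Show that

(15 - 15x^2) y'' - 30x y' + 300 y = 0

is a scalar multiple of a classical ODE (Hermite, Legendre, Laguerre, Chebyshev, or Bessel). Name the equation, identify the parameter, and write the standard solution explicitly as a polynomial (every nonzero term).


All three coefficients share the factor 15; dividing through by 15 gives  (1 - x^2) y'' - 2x y' + 20 y = 0.
This matches the Legendre equation (1 - x^2) y'' - 2x y' + n(n+1) y = 0 (note the -2x y' term) with n(n+1) = 20, so n = 4; the polynomial solution is P_4(x).
With y = sum_k a_k x^k, matching x^k gives (k+2)(k+1) a_{k+2} = [k(k+1) - n(n+1)] a_k = (k - 4)(k + 5) a_k. The right side vanishes at k = 4, so the series with the parity of 4 terminates at degree 4.
Standard normalization (P_n(1) = 1): leading coefficient (2n)!/(2^n (n!)^2) = 40320/(16*576) = 35/8, so a_4 = 35/8. Work downward with a_k = (k+1)(k+2) a_{k+2} / ((k - 4)(k + 5)):
  a_2 = (3)(4)(35/8) / ((2 - 4)(2 + 5)) = (105/2)/(-14) = -15/4
  a_0 = (1)(2)(-15/4) / ((0 - 4)(0 + 5)) = (-15/2)/(-20) = 3/8
Hence P_4(x) = 35 x^4/8 - 15 x^2/4 + 3/8.

P_4(x); series = 35 x^4/8 - 15 x^2/4 + 3/8


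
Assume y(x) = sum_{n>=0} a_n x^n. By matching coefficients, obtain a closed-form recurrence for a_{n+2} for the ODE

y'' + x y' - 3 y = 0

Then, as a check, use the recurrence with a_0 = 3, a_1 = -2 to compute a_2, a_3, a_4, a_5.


Substitute y = sum_n a_n x^n.
y''(x) has coefficient (n+2)(n+1) a_{n+2} at x^n;
x y'(x) has coefficient n a_n at x^n (shift);
-3 y(x) has coefficient -3 a_n at x^n.
Matching x^n: (n+2)(n+1) a_{n+2} + (n - 3) a_n = 0.
Thus a_{n+2} = (-n + 3) / ((n+1)(n+2)) * a_n.

Check with a_0 = 3, a_1 = -2 (apply the recurrence for n = 0, 1, 2, 3): a_0 = 3, a_1 = -2, a_2 = 9/2, a_3 = -2/3, a_4 = 3/8, a_5 = 0.

a_(n+2) = (-n + 3) / ((n+1)(n+2)) * a_n; check: a_0 = 3, a_1 = -2, a_2 = 9/2, a_3 = -2/3, a_4 = 3/8, a_5 = 0


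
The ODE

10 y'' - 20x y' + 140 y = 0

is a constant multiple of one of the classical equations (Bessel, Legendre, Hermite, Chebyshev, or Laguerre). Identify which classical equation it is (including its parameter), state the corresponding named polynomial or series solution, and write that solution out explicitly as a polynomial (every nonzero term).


All three coefficients share the factor 10; dividing through by 10 gives  y'' - 2x y' + 14 y = 0.
This matches the Hermite equation y'' - 2x y' + 2n y = 0 with 2n = 14, so n = 7; the polynomial solution is H_7(x).
With y = sum_k a_k x^k, matching x^k gives (k+2)(k+1) a_{k+2} = 2(k - n) a_k = 2(k - 7) a_k. The right side vanishes at k = 7, so the series with the parity of 7 terminates at degree 7.
Standard normalization: leading coefficient of H_n is 2^n, so a_7 = 2^7 = 128. Work downward with a_k = (k+1)(k+2) a_{k+2} / (2(k - n)):
  a_5 = (6)(7)(128) / (2(5 - 7)) = 5376/(-4) = -1344
  a_3 = (4)(5)(-1344) / (2(3 - 7)) = -26880/(-8) = 3360
  a_1 = (2)(3)(3360) / (2(1 - 7)) = 20160/(-12) = -1680
Hence H_7(x) = 128 x^7 - 1344 x^5 + 3360 x^3 - 1680 x.

H_7(x); series = 128 x^7 - 1344 x^5 + 3360 x^3 - 1680 x


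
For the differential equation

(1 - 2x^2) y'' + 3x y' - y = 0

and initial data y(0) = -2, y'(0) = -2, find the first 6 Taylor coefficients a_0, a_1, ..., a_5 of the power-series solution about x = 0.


Ansatz: y(x) = sum_{n>=0} a_n x^n, so y'(x) = sum_{n>=1} n a_n x^(n-1) and y''(x) = sum_{n>=2} n(n-1) a_n x^(n-2).
Substitute into P(x) y'' + Q(x) y' + R(x) y = 0 with P(x) = 1 - 2x^2, Q(x) = 3x, R(x) = -1, and match powers of x.
Initial conditions: a_0 = -2, a_1 = -2.
Setting the coefficient of each power of x to zero and solving order by order (substituting the coefficients already found):
  x^0: 2 a_2 - a_0 = 0  ->  2 a_2 = a_0 = -2  ->  a_2 = -1
  x^1: 6 a_3 + 2 a_1 = 0  ->  6 a_3 = -2 a_1 = 4  ->  a_3 = 2/3
  x^2: 12 a_4 + a_2 = 0  ->  12 a_4 = -a_2 = 1  ->  a_4 = 1/12
  x^3: 20 a_5 - 4 a_3 = 0  ->  20 a_5 = 4 a_3 = 8/3  ->  a_5 = 2/15
Truncated series: y(x) = -2 - 2 x - x^2 + (2/3) x^3 + (1/12) x^4 + (2/15) x^5 + O(x^6).

a_0 = -2; a_1 = -2; a_2 = -1; a_3 = 2/3; a_4 = 1/12; a_5 = 2/15


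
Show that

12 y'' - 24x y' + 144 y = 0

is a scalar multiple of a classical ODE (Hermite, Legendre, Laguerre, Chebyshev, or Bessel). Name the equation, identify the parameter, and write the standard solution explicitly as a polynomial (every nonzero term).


All three coefficients share the factor 12; dividing through by 12 gives  y'' - 2x y' + 12 y = 0.
This matches the Hermite equation y'' - 2x y' + 2n y = 0 with 2n = 12, so n = 6; the polynomial solution is H_6(x).
With y = sum_k a_k x^k, matching x^k gives (k+2)(k+1) a_{k+2} = 2(k - n) a_k = 2(k - 6) a_k. The right side vanishes at k = 6, so the series with the parity of 6 terminates at degree 6.
Standard normalization: leading coefficient of H_n is 2^n, so a_6 = 2^6 = 64. Work downward with a_k = (k+1)(k+2) a_{k+2} / (2(k - n)):
  a_4 = (5)(6)(64) / (2(4 - 6)) = 1920/(-4) = -480
  a_2 = (3)(4)(-480) / (2(2 - 6)) = -5760/(-8) = 720
  a_0 = (1)(2)(720) / (2(0 - 6)) = 1440/(-12) = -120
Hence H_6(x) = 64 x^6 - 480 x^4 + 720 x^2 - 120.

H_6(x); series = 64 x^6 - 480 x^4 + 720 x^2 - 120


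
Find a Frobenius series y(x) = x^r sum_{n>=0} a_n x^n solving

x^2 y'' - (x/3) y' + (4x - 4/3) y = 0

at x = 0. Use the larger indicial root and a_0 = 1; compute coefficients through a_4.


Write in Frobenius form y'' + (p(x)/x) y' + (q(x)/x^2) y = 0:
  p(x) = -1/3,  q(x) = 4x - 4/3.
Indicial equation: r(r-1) + (-1/3) r + (-4/3) = 0 -> roots r_1 = 2, r_2 = -2/3.
Take r = r_1 = 2. Let y(x) = x^r sum_{n>=0} a_n x^n with a_0 = 1.
Substitute y = x^r sum a_n x^n and match x^{r+n}. The recurrence is
  D(n) a_n + 4 a_{n-1} = 0,  where D(n) = (r+n)(r+n-1) + (-1/3)(r+n) + (-4/3).
  a_n = -4 / D(n) * a_{n-1}.
Since the indicial polynomial factors as (r - r_1)(r - r_2), D(n) = (r_1 + n - r_1)(r_1 + n - r_2) = n(n + 8/3).
Evaluating step by step (a_0 = 1):
  n = 1: D(1) = 1(1 + 8/3) = 11/3; numerator = -4(1) = -4; a_1 = (-4)/(11/3) = -12/11
  n = 2: D(2) = 2(2 + 8/3) = 28/3; numerator = -4(-12/11) = 48/11; a_2 = (48/11)/(28/3) = 36/77
  n = 3: D(3) = 3(3 + 8/3) = 17; numerator = -4(36/77) = -144/77; a_3 = (-144/77)/(17) = -144/1309
  n = 4: D(4) = 4(4 + 8/3) = 80/3; numerator = -4(-144/1309) = 576/1309; a_4 = (576/1309)/(80/3) = 108/6545

r = 2; a_0 = 1; a_1 = -12/11; a_2 = 36/77; a_3 = -144/1309; a_4 = 108/6545


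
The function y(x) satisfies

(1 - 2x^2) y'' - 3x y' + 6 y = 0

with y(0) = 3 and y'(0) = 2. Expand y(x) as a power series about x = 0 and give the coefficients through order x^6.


Ansatz: y(x) = sum_{n>=0} a_n x^n, so y'(x) = sum_{n>=1} n a_n x^(n-1) and y''(x) = sum_{n>=2} n(n-1) a_n x^(n-2).
Substitute into P(x) y'' + Q(x) y' + R(x) y = 0 with P(x) = 1 - 2x^2, Q(x) = -3x, R(x) = 6, and match powers of x.
Initial conditions: a_0 = 3, a_1 = 2.
Setting the coefficient of each power of x to zero and solving order by order (substituting the coefficients already found):
  x^0: 2 a_2 + 6 a_0 = 0  ->  2 a_2 = -6 a_0 = -18  ->  a_2 = -9
  x^1: 6 a_3 + 3 a_1 = 0  ->  6 a_3 = -3 a_1 = -6  ->  a_3 = -1
  x^2: 12 a_4 - 4 a_2 = 0  ->  12 a_4 = 4 a_2 = -36  ->  a_4 = -3
  x^3: 20 a_5 - 15 a_3 = 0  ->  20 a_5 = 15 a_3 = -15  ->  a_5 = -3/4
  x^4: 30 a_6 - 30 a_4 = 0  ->  30 a_6 = 30 a_4 = -90  ->  a_6 = -3
Truncated series: y(x) = 3 + 2 x - 9 x^2 - x^3 - 3 x^4 - (3/4) x^5 - 3 x^6 + O(x^7).

a_0 = 3; a_1 = 2; a_2 = -9; a_3 = -1; a_4 = -3; a_5 = -3/4; a_6 = -3


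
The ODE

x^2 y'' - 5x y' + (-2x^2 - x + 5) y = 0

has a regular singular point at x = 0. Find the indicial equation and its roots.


Divide by x^2 to reach normal form y'' + P_1(x) y' + P_2(x) y = 0 with P_1(x) = -5/x and P_2(x) = -2 - 1/x + 5/x^2.
x = 0 is a singular point because the y'-coefficient -5/x has a pole at x = 0 and the y-coefficient -2 - 1/x + 5/x^2 has a pole at x = 0.
It is a regular singular point because x P_1(x) = p(x) = -5 and x^2 P_2(x) = q(x) = -2x^2 - x + 5 are polynomials, hence analytic at x = 0.
p(0) = -5,  q(0) = 5.
Indicial equation: r(r-1) + p(0) r + q(0) = 0, i.e. r^2 + (p(0) - 1) r + q(0) = 0, i.e. r^2 - 6 r + 5 = 0.
Discriminant: (-6)^2 - 4(5) = 16, so r = (6 ± 4)/2.
Solving: r_1 = 5, r_2 = 1.

indicial: r^2 - 6 r + 5 = 0; roots r_1 = 5, r_2 = 1


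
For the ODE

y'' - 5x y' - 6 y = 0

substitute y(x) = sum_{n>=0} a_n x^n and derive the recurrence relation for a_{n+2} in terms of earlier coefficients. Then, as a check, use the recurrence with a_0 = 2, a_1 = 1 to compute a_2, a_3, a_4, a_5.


Substitute y = sum_n a_n x^n.
y''(x) has coefficient (n+2)(n+1) a_{n+2} at x^n;
-5 x y'(x) has coefficient -5 n a_n at x^n (shift);
-6 y(x) has coefficient -6 a_n at x^n.
Matching x^n: (n+2)(n+1) a_{n+2} + (-5n - 6) a_n = 0.
Thus a_{n+2} = (5n + 6) / ((n+1)(n+2)) * a_n.

Check with a_0 = 2, a_1 = 1 (apply the recurrence for n = 0, 1, 2, 3): a_0 = 2, a_1 = 1, a_2 = 6, a_3 = 11/6, a_4 = 8, a_5 = 77/40.

a_(n+2) = (5n + 6) / ((n+1)(n+2)) * a_n; check: a_0 = 2, a_1 = 1, a_2 = 6, a_3 = 11/6, a_4 = 8, a_5 = 77/40


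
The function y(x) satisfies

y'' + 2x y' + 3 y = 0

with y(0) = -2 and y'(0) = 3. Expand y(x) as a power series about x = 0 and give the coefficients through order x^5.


Ansatz: y(x) = sum_{n>=0} a_n x^n, so y'(x) = sum_{n>=1} n a_n x^(n-1) and y''(x) = sum_{n>=2} n(n-1) a_n x^(n-2).
Substitute into P(x) y'' + Q(x) y' + R(x) y = 0 with P(x) = 1, Q(x) = 2x, R(x) = 3, and match powers of x.
Initial conditions: a_0 = -2, a_1 = 3.
Setting the coefficient of each power of x to zero and solving order by order (substituting the coefficients already found):
  x^0: 2 a_2 + 3 a_0 = 0  ->  2 a_2 = -3 a_0 = 6  ->  a_2 = 3
  x^1: 6 a_3 + 5 a_1 = 0  ->  6 a_3 = -5 a_1 = -15  ->  a_3 = -5/2
  x^2: 12 a_4 + 7 a_2 = 0  ->  12 a_4 = -7 a_2 = -21  ->  a_4 = -7/4
  x^3: 20 a_5 + 9 a_3 = 0  ->  20 a_5 = -9 a_3 = 45/2  ->  a_5 = 9/8
Truncated series: y(x) = -2 + 3 x + 3 x^2 - (5/2) x^3 - (7/4) x^4 + (9/8) x^5 + O(x^6).

a_0 = -2; a_1 = 3; a_2 = 3; a_3 = -5/2; a_4 = -7/4; a_5 = 9/8


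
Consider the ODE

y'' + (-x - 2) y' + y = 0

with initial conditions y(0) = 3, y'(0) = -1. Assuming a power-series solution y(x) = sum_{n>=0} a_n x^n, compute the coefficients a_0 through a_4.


Ansatz: y(x) = sum_{n>=0} a_n x^n, so y'(x) = sum_{n>=1} n a_n x^(n-1) and y''(x) = sum_{n>=2} n(n-1) a_n x^(n-2).
Substitute into P(x) y'' + Q(x) y' + R(x) y = 0 with P(x) = 1, Q(x) = -x - 2, R(x) = 1, and match powers of x.
Initial conditions: a_0 = 3, a_1 = -1.
Setting the coefficient of each power of x to zero and solving order by order (substituting the coefficients already found):
  x^0: 2 a_2 - 2 a_1 + a_0 = 0  ->  2 a_2 = 2 a_1 - a_0 = -5  ->  a_2 = -5/2
  x^1: 6 a_3 - 4 a_2 = 0  ->  6 a_3 = 4 a_2 = -10  ->  a_3 = -5/3
  x^2: 12 a_4 - 6 a_3 - a_2 = 0  ->  12 a_4 = 6 a_3 + a_2 = -25/2  ->  a_4 = -25/24
Truncated series: y(x) = 3 - x - (5/2) x^2 - (5/3) x^3 - (25/24) x^4 + O(x^5).

a_0 = 3; a_1 = -1; a_2 = -5/2; a_3 = -5/3; a_4 = -25/24
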